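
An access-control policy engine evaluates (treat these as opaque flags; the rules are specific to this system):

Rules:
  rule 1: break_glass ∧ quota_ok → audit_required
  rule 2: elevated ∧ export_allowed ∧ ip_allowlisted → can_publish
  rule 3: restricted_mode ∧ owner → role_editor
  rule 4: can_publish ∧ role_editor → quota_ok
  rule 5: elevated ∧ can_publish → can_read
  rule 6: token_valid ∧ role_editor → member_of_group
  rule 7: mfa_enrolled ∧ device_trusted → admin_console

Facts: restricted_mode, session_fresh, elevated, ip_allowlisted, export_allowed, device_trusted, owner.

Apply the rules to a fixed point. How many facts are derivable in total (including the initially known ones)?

[1] rule 2 [elevated ∧ export_allowed ∧ ip_allowlisted → can_publish]; rule 3 [restricted_mode ∧ owner → role_editor]. ⇒ new: can_publish, role_editor.
[2] rule 4 [can_publish ∧ role_editor → quota_ok]; rule 5 [elevated ∧ can_publish → can_read]. ⇒ new: quota_ok, can_read.
Closure: {can_publish, can_read, device_trusted, elevated, export_allowed, ip_allowlisted, owner, quota_ok, restricted_mode, role_editor, session_fresh} — 11 facts.

11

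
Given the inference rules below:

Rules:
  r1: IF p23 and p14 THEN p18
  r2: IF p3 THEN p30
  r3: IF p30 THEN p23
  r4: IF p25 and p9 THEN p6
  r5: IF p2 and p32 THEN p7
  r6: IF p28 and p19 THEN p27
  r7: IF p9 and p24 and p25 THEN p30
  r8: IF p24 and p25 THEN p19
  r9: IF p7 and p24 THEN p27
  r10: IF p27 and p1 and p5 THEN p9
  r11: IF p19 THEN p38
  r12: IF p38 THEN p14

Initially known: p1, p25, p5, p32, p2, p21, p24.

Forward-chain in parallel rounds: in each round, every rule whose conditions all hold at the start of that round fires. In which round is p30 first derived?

4

Round 1 — r5, r8, derive p7, p19.
Round 2 — r9, r11, derive p27, p38.
Round 3 — r10, r12, derive p9, p14.
Round 4 — r4, r7, derive p6, p30.
p30 first appears in round 4.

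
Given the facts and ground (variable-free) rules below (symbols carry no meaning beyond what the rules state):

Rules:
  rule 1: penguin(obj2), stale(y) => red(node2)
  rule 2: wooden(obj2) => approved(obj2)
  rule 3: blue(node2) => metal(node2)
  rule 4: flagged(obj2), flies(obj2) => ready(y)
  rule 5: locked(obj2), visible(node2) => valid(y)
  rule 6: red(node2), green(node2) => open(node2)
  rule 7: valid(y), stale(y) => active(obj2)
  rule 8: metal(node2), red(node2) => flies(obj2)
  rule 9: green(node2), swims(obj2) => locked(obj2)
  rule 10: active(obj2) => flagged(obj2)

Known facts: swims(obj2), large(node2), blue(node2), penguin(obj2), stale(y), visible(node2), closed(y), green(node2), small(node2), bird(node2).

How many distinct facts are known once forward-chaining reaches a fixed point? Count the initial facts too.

19

[1] rule 1 [penguin(obj2), stale(y) => red(node2)]; rule 3 [blue(node2) => metal(node2)]; rule 9 [green(node2), swims(obj2) => locked(obj2)]. ⇒ new: red(node2), metal(node2), locked(obj2).
[2] rule 5 [locked(obj2), visible(node2) => valid(y)]; rule 6 [red(node2), green(node2) => open(node2)]; rule 8 [metal(node2), red(node2) => flies(obj2)]. ⇒ new: valid(y), open(node2), flies(obj2).
[3] rule 7 [valid(y), stale(y) => active(obj2)]. ⇒ new: active(obj2).
[4] rule 10 [active(obj2) => flagged(obj2)]. ⇒ new: flagged(obj2).
[5] rule 4 [flagged(obj2), flies(obj2) => ready(y)]. ⇒ new: ready(y).
Closure: {active(obj2), bird(node2), blue(node2), closed(y), flagged(obj2), flies(obj2), green(node2), large(node2), locked(obj2), metal(node2), open(node2), penguin(obj2), ready(y), red(node2), small(node2), stale(y), swims(obj2), valid(y), visible(node2)} — 19 facts.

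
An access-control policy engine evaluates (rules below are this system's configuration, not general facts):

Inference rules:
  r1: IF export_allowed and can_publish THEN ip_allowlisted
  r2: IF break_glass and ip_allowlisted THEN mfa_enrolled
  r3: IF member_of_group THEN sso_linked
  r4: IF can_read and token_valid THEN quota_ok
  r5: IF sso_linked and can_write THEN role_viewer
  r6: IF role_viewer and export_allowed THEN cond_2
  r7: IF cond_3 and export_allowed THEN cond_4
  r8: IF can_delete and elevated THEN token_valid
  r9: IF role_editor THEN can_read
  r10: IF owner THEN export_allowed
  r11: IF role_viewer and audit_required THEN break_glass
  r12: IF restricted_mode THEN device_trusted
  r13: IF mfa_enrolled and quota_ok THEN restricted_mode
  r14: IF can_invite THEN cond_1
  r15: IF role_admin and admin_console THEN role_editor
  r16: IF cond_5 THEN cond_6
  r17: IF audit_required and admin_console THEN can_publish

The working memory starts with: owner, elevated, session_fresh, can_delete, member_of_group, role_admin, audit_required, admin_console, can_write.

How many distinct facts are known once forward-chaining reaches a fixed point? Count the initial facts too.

Round 1 — r3, r8, r10, r15, r17, derive sso_linked, token_valid, export_allowed, role_editor, can_publish.
Round 2 — r1, r5, r9, derive ip_allowlisted, role_viewer, can_read.
Round 3 — r4, r6, r11, derive quota_ok, cond_2, break_glass.
Round 4 — r2, derive mfa_enrolled.
Round 5 — r13, derive restricted_mode.
Round 6 — r12, derive device_trusted.
Closure: {admin_console, audit_required, break_glass, can_delete, can_publish, can_read, can_write, cond_2, device_trusted, elevated, export_allowed, ip_allowlisted, member_of_group, mfa_enrolled, owner, quota_ok, restricted_mode, role_admin, role_editor, role_viewer, session_fresh, sso_linked, token_valid} — 23 facts.

23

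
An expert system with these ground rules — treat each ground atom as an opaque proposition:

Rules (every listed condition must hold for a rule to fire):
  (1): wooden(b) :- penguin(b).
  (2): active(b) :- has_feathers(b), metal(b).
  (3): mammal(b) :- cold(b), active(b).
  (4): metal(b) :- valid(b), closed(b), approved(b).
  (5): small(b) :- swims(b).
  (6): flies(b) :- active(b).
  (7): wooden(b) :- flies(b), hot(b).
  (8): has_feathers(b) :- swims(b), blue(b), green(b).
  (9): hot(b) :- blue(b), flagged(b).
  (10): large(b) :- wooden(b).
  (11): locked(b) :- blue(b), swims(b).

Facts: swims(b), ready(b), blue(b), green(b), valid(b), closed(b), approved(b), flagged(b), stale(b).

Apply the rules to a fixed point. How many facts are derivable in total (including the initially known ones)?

[1] (4) [metal(b) :- valid(b), closed(b), approved(b).]; (5) [small(b) :- swims(b).]; (8) [has_feathers(b) :- swims(b), blue(b), green(b).]; (9) [hot(b) :- blue(b), flagged(b).]; (11) [locked(b) :- blue(b), swims(b).]. ⇒ new: metal(b), small(b), has_feathers(b), hot(b), locked(b).
[2] (2) [active(b) :- has_feathers(b), metal(b).]. ⇒ new: active(b).
[3] (6) [flies(b) :- active(b).]. ⇒ new: flies(b).
[4] (7) [wooden(b) :- flies(b), hot(b).]. ⇒ new: wooden(b).
[5] (10) [large(b) :- wooden(b).]. ⇒ new: large(b).
Closure: {active(b), approved(b), blue(b), closed(b), flagged(b), flies(b), green(b), has_feathers(b), hot(b), large(b), locked(b), metal(b), ready(b), small(b), stale(b), swims(b), valid(b), wooden(b)} — 18 facts.

18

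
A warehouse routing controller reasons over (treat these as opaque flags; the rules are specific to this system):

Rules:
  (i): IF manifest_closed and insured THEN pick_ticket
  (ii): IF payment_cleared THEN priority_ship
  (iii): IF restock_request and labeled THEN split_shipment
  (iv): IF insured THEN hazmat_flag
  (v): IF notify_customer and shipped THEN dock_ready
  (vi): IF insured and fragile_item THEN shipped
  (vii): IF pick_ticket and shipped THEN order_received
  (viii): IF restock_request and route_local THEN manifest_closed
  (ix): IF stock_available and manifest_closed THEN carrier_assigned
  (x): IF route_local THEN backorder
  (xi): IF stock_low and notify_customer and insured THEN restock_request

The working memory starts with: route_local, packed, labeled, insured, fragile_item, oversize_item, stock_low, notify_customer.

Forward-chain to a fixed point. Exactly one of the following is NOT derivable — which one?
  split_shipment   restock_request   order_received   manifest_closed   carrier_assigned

Round 1: (iv) [IF insured THEN hazmat_flag]; (vi) [IF insured and fragile_item THEN shipped]; (x) [IF route_local THEN backorder]; (xi) [IF stock_low and notify_customer and insured THEN restock_request]. Adds hazmat_flag, shipped, backorder, restock_request.
Round 2: (iii) [IF restock_request and labeled THEN split_shipment]; (v) [IF notify_customer and shipped THEN dock_ready]; (viii) [IF restock_request and route_local THEN manifest_closed]. Adds split_shipment, dock_ready, manifest_closed.
Round 3: (i) [IF manifest_closed and insured THEN pick_ticket]. Adds pick_ticket.
Round 4: (vii) [IF pick_ticket and shipped THEN order_received]. Adds order_received.
Derived: split_shipment (round 2), restock_request (round 1), order_received (round 4), manifest_closed (round 2). carrier_assigned never appears in any round.

carrier_assigned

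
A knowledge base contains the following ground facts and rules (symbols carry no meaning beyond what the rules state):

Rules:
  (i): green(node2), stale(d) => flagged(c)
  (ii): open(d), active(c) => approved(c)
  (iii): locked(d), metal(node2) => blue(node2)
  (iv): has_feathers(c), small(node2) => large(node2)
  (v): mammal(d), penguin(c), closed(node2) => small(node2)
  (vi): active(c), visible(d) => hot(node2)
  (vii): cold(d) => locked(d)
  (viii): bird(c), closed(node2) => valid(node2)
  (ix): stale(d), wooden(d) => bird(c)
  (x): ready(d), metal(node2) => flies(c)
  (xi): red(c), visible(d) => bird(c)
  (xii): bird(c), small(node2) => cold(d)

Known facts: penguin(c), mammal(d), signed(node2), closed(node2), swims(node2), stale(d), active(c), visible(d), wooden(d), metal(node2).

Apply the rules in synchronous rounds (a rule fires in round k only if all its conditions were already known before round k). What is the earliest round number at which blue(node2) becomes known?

4

[1] (v) [mammal(d), penguin(c), closed(node2) => small(node2)]; (vi) [active(c), visible(d) => hot(node2)]; (ix) [stale(d), wooden(d) => bird(c)]. ⇒ new: small(node2), hot(node2), bird(c).
[2] (viii) [bird(c), closed(node2) => valid(node2)]; (xii) [bird(c), small(node2) => cold(d)]. ⇒ new: valid(node2), cold(d).
[3] (vii) [cold(d) => locked(d)]. ⇒ new: locked(d).
[4] (iii) [locked(d), metal(node2) => blue(node2)]. ⇒ new: blue(node2).
blue(node2) first appears in round 4.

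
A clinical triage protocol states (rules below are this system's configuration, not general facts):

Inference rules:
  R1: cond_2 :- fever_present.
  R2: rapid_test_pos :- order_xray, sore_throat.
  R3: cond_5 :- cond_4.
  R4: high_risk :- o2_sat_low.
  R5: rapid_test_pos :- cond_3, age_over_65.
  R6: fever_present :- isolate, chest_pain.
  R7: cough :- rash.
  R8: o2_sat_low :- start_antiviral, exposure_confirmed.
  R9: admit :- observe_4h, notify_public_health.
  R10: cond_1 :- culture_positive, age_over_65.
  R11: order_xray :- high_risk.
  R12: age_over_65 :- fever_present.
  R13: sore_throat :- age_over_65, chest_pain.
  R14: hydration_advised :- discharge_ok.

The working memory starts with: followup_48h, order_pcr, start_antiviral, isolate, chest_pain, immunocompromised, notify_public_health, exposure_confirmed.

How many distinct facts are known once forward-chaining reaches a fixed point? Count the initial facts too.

16

Round 1: R6 [fever_present :- isolate, chest_pain.]; R8 [o2_sat_low :- start_antiviral, exposure_confirmed.]. Adds fever_present, o2_sat_low.
Round 2: R1 [cond_2 :- fever_present.]; R4 [high_risk :- o2_sat_low.]; R12 [age_over_65 :- fever_present.]. Adds cond_2, high_risk, age_over_65.
Round 3: R11 [order_xray :- high_risk.]; R13 [sore_throat :- age_over_65, chest_pain.]. Adds order_xray, sore_throat.
Round 4: R2 [rapid_test_pos :- order_xray, sore_throat.]. Adds rapid_test_pos.
Closure: {age_over_65, chest_pain, cond_2, exposure_confirmed, fever_present, followup_48h, high_risk, immunocompromised, isolate, notify_public_health, o2_sat_low, order_pcr, order_xray, rapid_test_pos, sore_throat, start_antiviral} — 16 facts.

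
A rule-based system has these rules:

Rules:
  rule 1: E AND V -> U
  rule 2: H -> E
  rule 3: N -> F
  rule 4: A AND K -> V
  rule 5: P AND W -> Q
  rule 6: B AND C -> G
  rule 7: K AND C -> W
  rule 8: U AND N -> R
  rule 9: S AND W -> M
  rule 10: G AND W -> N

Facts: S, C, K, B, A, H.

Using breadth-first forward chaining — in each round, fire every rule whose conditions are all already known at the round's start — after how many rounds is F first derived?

3

Round 1: rule 2 [H -> E]; rule 4 [A AND K -> V]; rule 6 [B AND C -> G]; rule 7 [K AND C -> W]. New: E, V, G, W.
Round 2: rule 1 [E AND V -> U]; rule 9 [S AND W -> M]; rule 10 [G AND W -> N]. New: U, M, N.
Round 3: rule 3 [N -> F]; rule 8 [U AND N -> R]. New: F, R.
F first appears in round 3.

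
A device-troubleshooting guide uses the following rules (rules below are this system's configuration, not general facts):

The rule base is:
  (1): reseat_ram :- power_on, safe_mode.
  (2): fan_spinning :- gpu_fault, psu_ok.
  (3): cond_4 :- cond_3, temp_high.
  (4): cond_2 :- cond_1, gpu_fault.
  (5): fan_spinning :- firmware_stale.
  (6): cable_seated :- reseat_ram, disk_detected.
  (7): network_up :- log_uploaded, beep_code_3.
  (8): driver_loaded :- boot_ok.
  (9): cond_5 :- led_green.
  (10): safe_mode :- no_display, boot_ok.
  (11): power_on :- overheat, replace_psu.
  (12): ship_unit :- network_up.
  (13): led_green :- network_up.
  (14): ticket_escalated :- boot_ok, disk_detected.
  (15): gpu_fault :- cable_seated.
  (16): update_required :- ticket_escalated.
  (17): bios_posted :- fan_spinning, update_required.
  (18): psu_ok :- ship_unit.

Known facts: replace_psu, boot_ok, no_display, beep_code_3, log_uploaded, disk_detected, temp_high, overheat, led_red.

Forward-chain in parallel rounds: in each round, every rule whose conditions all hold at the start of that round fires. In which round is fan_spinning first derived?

Round 1 fires (7), (8), (10), (11), (14), giving network_up, driver_loaded, safe_mode, power_on, ticket_escalated.
Round 2 fires (1), (12), (13), (16), giving reseat_ram, ship_unit, led_green, update_required.
Round 3 fires (6), (9), (18), giving cable_seated, cond_5, psu_ok.
Round 4 fires (15), giving gpu_fault.
Round 5 fires (2), giving fan_spinning.
fan_spinning first appears in round 5.

5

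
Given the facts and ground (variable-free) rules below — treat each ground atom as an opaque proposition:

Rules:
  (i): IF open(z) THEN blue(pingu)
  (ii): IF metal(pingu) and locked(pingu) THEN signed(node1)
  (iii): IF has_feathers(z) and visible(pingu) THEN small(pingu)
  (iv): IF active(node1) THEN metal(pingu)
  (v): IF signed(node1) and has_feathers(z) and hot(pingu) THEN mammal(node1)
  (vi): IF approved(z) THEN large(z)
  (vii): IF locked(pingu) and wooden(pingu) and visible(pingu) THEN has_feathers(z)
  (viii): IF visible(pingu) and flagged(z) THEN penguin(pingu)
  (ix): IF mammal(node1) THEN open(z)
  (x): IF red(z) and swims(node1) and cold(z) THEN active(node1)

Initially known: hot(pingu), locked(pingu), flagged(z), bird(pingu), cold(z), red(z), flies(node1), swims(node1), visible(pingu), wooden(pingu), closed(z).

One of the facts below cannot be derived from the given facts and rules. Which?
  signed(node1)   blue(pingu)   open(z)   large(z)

Round 1: (vii) [IF locked(pingu) and wooden(pingu) and visible(pingu) THEN has_feathers(z)]; (viii) [IF visible(pingu) and flagged(z) THEN penguin(pingu)]; (x) [IF red(z) and swims(node1) and cold(z) THEN active(node1)]. Adds has_feathers(z), penguin(pingu), active(node1).
Round 2: (iii) [IF has_feathers(z) and visible(pingu) THEN small(pingu)]; (iv) [IF active(node1) THEN metal(pingu)]. Adds small(pingu), metal(pingu).
Round 3: (ii) [IF metal(pingu) and locked(pingu) THEN signed(node1)]. Adds signed(node1).
Round 4: (v) [IF signed(node1) and has_feathers(z) and hot(pingu) THEN mammal(node1)]. Adds mammal(node1).
Round 5: (ix) [IF mammal(node1) THEN open(z)]. Adds open(z).
Round 6: (i) [IF open(z) THEN blue(pingu)]. Adds blue(pingu).
Derived: signed(node1) (round 3), blue(pingu) (round 6), open(z) (round 5). large(z) never appears in any round.

large(z)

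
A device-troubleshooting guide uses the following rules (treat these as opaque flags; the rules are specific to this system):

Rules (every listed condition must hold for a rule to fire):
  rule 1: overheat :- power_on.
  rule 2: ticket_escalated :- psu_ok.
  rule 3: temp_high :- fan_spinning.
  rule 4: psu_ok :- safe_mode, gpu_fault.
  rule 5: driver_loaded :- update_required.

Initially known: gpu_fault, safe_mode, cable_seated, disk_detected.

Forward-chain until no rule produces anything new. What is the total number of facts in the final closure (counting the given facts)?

6

Round 1: rule 4 [psu_ok :- safe_mode, gpu_fault.]. New: psu_ok.
Round 2: rule 2 [ticket_escalated :- psu_ok.]. New: ticket_escalated.
Closure: {cable_seated, disk_detected, gpu_fault, psu_ok, safe_mode, ticket_escalated} — 6 facts.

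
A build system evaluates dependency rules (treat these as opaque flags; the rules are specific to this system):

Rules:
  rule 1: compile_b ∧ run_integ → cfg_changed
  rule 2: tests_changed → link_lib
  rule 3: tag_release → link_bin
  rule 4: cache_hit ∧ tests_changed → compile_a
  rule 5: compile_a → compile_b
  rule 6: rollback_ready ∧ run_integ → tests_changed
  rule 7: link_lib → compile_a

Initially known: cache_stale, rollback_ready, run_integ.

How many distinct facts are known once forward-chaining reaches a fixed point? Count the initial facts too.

[1] rule 6 [rollback_ready ∧ run_integ → tests_changed]. ⇒ new: tests_changed.
[2] rule 2 [tests_changed → link_lib]. ⇒ new: link_lib.
[3] rule 7 [link_lib → compile_a]. ⇒ new: compile_a.
[4] rule 5 [compile_a → compile_b]. ⇒ new: compile_b.
[5] rule 1 [compile_b ∧ run_integ → cfg_changed]. ⇒ new: cfg_changed.
Closure: {cache_stale, cfg_changed, compile_a, compile_b, link_lib, rollback_ready, run_integ, tests_changed} — 8 facts.

8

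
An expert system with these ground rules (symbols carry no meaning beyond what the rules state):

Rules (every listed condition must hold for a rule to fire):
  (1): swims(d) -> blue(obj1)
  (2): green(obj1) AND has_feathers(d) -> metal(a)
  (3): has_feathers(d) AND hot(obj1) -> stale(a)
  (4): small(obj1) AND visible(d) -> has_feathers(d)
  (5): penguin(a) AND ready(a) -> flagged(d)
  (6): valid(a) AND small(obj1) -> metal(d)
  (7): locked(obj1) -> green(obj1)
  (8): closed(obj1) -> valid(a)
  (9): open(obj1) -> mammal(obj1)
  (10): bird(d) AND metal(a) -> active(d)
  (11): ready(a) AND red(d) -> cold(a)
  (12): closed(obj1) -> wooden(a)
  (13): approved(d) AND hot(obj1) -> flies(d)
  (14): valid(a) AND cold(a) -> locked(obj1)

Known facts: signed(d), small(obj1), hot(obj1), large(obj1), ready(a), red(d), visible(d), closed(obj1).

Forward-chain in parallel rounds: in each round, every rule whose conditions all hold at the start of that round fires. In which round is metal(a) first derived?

[1] (4) [small(obj1) AND visible(d) -> has_feathers(d)]; (8) [closed(obj1) -> valid(a)]; (11) [ready(a) AND red(d) -> cold(a)]; (12) [closed(obj1) -> wooden(a)]. ⇒ new: has_feathers(d), valid(a), cold(a), wooden(a).
[2] (3) [has_feathers(d) AND hot(obj1) -> stale(a)]; (6) [valid(a) AND small(obj1) -> metal(d)]; (14) [valid(a) AND cold(a) -> locked(obj1)]. ⇒ new: stale(a), metal(d), locked(obj1).
[3] (7) [locked(obj1) -> green(obj1)]. ⇒ new: green(obj1).
[4] (2) [green(obj1) AND has_feathers(d) -> metal(a)]. ⇒ new: metal(a).
metal(a) first appears in round 4.

4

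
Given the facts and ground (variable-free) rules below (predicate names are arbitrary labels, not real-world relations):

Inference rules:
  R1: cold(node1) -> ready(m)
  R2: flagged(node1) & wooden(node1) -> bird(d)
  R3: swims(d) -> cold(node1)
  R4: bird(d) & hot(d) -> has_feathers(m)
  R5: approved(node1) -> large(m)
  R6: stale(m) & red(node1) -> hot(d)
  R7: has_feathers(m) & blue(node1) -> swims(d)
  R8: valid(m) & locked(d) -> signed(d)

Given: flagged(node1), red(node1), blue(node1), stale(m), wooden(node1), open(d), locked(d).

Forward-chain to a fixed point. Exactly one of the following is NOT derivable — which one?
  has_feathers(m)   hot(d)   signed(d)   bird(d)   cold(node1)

Round 1 fires R2, R6, giving bird(d), hot(d).
Round 2 fires R4, giving has_feathers(m).
Round 3 fires R7, giving swims(d).
Round 4 fires R3, giving cold(node1).
Round 5 fires R1, giving ready(m).
Derived: hot(d) (round 1), bird(d) (round 1), cold(node1) (round 4), has_feathers(m) (round 2). signed(d) never appears in any round.

signed(d)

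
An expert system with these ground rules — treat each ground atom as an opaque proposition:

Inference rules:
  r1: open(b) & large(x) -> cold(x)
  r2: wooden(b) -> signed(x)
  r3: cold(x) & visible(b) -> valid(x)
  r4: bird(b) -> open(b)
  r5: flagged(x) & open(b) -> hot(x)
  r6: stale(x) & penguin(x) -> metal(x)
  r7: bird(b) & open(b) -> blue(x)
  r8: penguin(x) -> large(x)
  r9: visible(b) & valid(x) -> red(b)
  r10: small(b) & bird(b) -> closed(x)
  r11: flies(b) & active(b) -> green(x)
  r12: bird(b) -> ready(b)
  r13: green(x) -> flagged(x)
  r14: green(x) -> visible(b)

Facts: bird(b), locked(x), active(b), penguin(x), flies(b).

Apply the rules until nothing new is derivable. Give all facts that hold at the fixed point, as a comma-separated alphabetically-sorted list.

Round 1: r4 [bird(b) -> open(b)]; r8 [penguin(x) -> large(x)]; r11 [flies(b) & active(b) -> green(x)]; r12 [bird(b) -> ready(b)]. New: open(b), large(x), green(x), ready(b).
Round 2: r1 [open(b) & large(x) -> cold(x)]; r7 [bird(b) & open(b) -> blue(x)]; r13 [green(x) -> flagged(x)]; r14 [green(x) -> visible(b)]. New: cold(x), blue(x), flagged(x), visible(b).
Round 3: r3 [cold(x) & visible(b) -> valid(x)]; r5 [flagged(x) & open(b) -> hot(x)]. New: valid(x), hot(x).
Round 4: r9 [visible(b) & valid(x) -> red(b)]. New: red(b).

active(b), bird(b), blue(x), cold(x), flagged(x), flies(b), green(x), hot(x), large(x), locked(x), open(b), penguin(x), ready(b), red(b), valid(x), visible(b)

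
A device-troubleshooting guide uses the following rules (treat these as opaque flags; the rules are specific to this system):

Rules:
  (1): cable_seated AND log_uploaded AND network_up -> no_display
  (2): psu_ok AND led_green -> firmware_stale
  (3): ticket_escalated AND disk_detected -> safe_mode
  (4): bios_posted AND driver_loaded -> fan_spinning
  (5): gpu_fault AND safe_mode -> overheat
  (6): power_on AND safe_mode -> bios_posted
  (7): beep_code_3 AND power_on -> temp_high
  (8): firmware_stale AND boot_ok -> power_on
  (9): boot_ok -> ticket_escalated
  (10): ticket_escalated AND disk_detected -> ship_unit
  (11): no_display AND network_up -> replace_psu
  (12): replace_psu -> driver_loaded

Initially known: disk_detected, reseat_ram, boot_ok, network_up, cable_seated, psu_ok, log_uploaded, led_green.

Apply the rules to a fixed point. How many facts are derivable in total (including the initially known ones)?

18

Round 1 — (1), (2), (9), derive no_display, firmware_stale, ticket_escalated.
Round 2 — (3), (8), (10), (11), derive safe_mode, power_on, ship_unit, replace_psu.
Round 3 — (6), (12), derive bios_posted, driver_loaded.
Round 4 — (4), derive fan_spinning.
Closure: {bios_posted, boot_ok, cable_seated, disk_detected, driver_loaded, fan_spinning, firmware_stale, led_green, log_uploaded, network_up, no_display, power_on, psu_ok, replace_psu, reseat_ram, safe_mode, ship_unit, ticket_escalated} — 18 facts.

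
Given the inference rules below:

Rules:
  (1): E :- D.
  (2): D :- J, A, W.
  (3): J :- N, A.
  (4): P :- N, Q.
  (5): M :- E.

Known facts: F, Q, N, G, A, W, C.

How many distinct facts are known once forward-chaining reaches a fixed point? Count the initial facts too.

Round 1 fires (3), (4), giving J, P.
Round 2 fires (2), giving D.
Round 3 fires (1), giving E.
Round 4 fires (5), giving M.
Closure: {A, C, D, E, F, G, J, M, N, P, Q, W} — 12 facts.

12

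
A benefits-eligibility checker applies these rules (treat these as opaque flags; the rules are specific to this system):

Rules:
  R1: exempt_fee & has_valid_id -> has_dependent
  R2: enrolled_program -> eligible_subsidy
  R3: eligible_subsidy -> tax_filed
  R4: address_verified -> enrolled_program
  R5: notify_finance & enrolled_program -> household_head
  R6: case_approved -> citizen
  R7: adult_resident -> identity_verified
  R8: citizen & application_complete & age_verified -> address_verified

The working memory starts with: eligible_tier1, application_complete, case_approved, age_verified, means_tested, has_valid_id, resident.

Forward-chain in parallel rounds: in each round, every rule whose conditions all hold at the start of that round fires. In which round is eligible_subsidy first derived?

4

Round 1: R6 [case_approved -> citizen]. Adds citizen.
Round 2: R8 [citizen & application_complete & age_verified -> address_verified]. Adds address_verified.
Round 3: R4 [address_verified -> enrolled_program]. Adds enrolled_program.
Round 4: R2 [enrolled_program -> eligible_subsidy]. Adds eligible_subsidy.
eligible_subsidy first appears in round 4.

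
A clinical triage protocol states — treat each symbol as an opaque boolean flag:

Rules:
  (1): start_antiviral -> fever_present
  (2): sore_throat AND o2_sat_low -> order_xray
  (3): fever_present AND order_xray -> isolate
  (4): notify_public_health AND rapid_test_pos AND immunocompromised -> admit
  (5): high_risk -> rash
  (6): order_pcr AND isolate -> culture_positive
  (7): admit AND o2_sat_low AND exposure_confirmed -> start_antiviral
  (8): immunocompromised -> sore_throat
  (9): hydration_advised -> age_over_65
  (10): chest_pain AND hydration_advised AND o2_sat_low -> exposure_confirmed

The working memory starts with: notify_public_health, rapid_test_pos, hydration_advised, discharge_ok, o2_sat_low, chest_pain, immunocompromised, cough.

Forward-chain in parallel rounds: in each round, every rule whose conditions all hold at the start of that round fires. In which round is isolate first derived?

Round 1 — (4), (8), (9), (10), derive admit, sore_throat, age_over_65, exposure_confirmed.
Round 2 — (2), (7), derive order_xray, start_antiviral.
Round 3 — (1), derive fever_present.
Round 4 — (3), derive isolate.
isolate first appears in round 4.

4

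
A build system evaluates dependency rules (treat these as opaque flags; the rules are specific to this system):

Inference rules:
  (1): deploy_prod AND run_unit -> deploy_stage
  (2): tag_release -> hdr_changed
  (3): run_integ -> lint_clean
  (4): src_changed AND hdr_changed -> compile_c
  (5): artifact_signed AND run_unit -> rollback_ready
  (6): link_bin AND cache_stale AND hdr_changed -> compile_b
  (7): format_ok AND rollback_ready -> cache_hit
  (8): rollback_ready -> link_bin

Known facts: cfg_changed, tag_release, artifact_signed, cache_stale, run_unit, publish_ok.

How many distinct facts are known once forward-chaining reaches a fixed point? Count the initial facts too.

Round 1 — (2), (5), derive hdr_changed, rollback_ready.
Round 2 — (8), derive link_bin.
Round 3 — (6), derive compile_b.
Closure: {artifact_signed, cache_stale, cfg_changed, compile_b, hdr_changed, link_bin, publish_ok, rollback_ready, run_unit, tag_release} — 10 facts.

10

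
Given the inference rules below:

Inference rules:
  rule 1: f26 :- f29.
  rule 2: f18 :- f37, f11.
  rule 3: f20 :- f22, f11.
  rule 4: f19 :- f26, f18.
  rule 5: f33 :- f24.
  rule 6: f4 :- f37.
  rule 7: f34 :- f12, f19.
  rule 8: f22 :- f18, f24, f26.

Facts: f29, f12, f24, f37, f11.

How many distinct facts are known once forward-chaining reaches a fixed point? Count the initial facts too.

13

Round 1 fires rule 1, rule 2, rule 5, rule 6, giving f26, f18, f33, f4.
Round 2 fires rule 4, rule 8, giving f19, f22.
Round 3 fires rule 3, rule 7, giving f20, f34.
Closure: {f11, f12, f18, f19, f20, f22, f24, f26, f29, f33, f34, f37, f4} — 13 facts.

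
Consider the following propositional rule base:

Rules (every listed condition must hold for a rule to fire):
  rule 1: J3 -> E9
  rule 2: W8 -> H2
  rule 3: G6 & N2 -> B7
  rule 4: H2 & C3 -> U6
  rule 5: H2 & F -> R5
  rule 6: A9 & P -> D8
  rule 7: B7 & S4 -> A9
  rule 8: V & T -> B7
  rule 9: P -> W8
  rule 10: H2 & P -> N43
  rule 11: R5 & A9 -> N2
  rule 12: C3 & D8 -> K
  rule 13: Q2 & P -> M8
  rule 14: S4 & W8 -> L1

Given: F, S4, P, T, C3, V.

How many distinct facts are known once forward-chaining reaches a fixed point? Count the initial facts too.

[1] rule 8 [V & T -> B7]; rule 9 [P -> W8]. ⇒ new: B7, W8.
[2] rule 2 [W8 -> H2]; rule 7 [B7 & S4 -> A9]; rule 14 [S4 & W8 -> L1]. ⇒ new: H2, A9, L1.
[3] rule 4 [H2 & C3 -> U6]; rule 5 [H2 & F -> R5]; rule 6 [A9 & P -> D8]; rule 10 [H2 & P -> N43]. ⇒ new: U6, R5, D8, N43.
[4] rule 11 [R5 & A9 -> N2]; rule 12 [C3 & D8 -> K]. ⇒ new: N2, K.
Closure: {A9, B7, C3, D8, F, H2, K, L1, N2, N43, P, R5, S4, T, U6, V, W8} — 17 facts.

17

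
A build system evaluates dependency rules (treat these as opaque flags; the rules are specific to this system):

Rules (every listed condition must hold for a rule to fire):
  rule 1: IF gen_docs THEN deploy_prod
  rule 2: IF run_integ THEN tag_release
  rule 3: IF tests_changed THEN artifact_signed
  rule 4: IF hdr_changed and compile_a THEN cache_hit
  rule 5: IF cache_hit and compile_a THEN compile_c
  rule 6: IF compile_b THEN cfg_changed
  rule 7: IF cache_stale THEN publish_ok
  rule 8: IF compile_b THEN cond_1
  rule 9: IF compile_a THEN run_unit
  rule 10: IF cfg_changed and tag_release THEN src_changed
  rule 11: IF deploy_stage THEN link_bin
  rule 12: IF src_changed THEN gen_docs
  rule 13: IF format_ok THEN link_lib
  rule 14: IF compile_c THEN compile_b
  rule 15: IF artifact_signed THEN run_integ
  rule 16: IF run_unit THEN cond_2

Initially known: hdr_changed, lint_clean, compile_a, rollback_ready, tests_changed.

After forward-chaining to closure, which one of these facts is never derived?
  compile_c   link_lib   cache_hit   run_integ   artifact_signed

[1] rule 3 [IF tests_changed THEN artifact_signed]; rule 4 [IF hdr_changed and compile_a THEN cache_hit]; rule 9 [IF compile_a THEN run_unit]. ⇒ new: artifact_signed, cache_hit, run_unit.
[2] rule 5 [IF cache_hit and compile_a THEN compile_c]; rule 15 [IF artifact_signed THEN run_integ]; rule 16 [IF run_unit THEN cond_2]. ⇒ new: compile_c, run_integ, cond_2.
[3] rule 2 [IF run_integ THEN tag_release]; rule 14 [IF compile_c THEN compile_b]. ⇒ new: tag_release, compile_b.
[4] rule 6 [IF compile_b THEN cfg_changed]; rule 8 [IF compile_b THEN cond_1]. ⇒ new: cfg_changed, cond_1.
[5] rule 10 [IF cfg_changed and tag_release THEN src_changed]. ⇒ new: src_changed.
[6] rule 12 [IF src_changed THEN gen_docs]. ⇒ new: gen_docs.
[7] rule 1 [IF gen_docs THEN deploy_prod]. ⇒ new: deploy_prod.
Derived: compile_c (round 2), run_integ (round 2), artifact_signed (round 1), cache_hit (round 1). link_lib never appears in any round.

link_lib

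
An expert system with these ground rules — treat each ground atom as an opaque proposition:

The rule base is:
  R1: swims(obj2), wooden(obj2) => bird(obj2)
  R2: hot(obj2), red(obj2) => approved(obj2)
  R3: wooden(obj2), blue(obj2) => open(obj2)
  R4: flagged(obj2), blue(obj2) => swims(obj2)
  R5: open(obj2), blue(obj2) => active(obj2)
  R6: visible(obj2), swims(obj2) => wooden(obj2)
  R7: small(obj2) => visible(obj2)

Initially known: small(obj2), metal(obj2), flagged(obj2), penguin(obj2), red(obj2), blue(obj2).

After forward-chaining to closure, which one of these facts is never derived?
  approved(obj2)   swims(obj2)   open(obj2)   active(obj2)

approved(obj2)

[1] R4 [flagged(obj2), blue(obj2) => swims(obj2)]; R7 [small(obj2) => visible(obj2)]. ⇒ new: swims(obj2), visible(obj2).
[2] R6 [visible(obj2), swims(obj2) => wooden(obj2)]. ⇒ new: wooden(obj2).
[3] R1 [swims(obj2), wooden(obj2) => bird(obj2)]; R3 [wooden(obj2), blue(obj2) => open(obj2)]. ⇒ new: bird(obj2), open(obj2).
[4] R5 [open(obj2), blue(obj2) => active(obj2)]. ⇒ new: active(obj2).
Derived: active(obj2) (round 4), swims(obj2) (round 1), open(obj2) (round 3). approved(obj2) never appears in any round.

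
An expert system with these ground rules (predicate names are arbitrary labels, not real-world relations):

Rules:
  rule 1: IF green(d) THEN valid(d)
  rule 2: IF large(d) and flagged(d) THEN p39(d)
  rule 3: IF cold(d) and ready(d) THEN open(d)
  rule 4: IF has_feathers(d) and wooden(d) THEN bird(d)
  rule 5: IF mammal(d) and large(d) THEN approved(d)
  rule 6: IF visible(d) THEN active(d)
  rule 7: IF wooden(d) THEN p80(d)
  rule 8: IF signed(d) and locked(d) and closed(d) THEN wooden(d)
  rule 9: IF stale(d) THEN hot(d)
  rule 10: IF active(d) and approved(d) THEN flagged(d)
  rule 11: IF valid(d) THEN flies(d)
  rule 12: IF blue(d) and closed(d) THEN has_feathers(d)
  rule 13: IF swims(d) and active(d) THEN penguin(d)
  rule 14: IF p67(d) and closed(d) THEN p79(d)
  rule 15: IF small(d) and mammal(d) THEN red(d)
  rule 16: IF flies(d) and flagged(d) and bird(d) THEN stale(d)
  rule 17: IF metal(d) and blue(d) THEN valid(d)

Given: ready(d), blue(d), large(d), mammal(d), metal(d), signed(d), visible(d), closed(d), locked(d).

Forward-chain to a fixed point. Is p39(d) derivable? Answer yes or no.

Round 1: rule 5 [IF mammal(d) and large(d) THEN approved(d)]; rule 6 [IF visible(d) THEN active(d)]; rule 8 [IF signed(d) and locked(d) and closed(d) THEN wooden(d)]; rule 12 [IF blue(d) and closed(d) THEN has_feathers(d)]; rule 17 [IF metal(d) and blue(d) THEN valid(d)]. New: approved(d), active(d), wooden(d), has_feathers(d), valid(d).
Round 2: rule 4 [IF has_feathers(d) and wooden(d) THEN bird(d)]; rule 7 [IF wooden(d) THEN p80(d)]; rule 10 [IF active(d) and approved(d) THEN flagged(d)]; rule 11 [IF valid(d) THEN flies(d)]. New: bird(d), p80(d), flagged(d), flies(d).
Round 3: rule 2 [IF large(d) and flagged(d) THEN p39(d)]; rule 16 [IF flies(d) and flagged(d) and bird(d) THEN stale(d)]. New: p39(d), stale(d).
Round 4: rule 9 [IF stale(d) THEN hot(d)]. New: hot(d).
p39(d) appears in round 3, so it is derivable.

yes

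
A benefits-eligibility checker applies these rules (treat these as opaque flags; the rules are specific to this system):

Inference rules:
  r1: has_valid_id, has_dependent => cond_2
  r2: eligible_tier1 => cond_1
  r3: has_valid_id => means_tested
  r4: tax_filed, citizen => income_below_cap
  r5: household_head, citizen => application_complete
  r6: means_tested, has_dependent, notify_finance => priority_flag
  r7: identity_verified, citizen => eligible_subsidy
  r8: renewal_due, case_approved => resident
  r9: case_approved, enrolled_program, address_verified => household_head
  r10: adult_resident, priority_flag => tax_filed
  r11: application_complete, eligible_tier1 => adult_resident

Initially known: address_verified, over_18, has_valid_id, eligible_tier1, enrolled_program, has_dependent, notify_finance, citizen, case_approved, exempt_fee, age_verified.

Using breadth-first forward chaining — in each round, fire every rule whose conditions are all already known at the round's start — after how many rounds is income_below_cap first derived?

Round 1: r1 [has_valid_id, has_dependent => cond_2]; r2 [eligible_tier1 => cond_1]; r3 [has_valid_id => means_tested]; r9 [case_approved, enrolled_program, address_verified => household_head]. New: cond_2, cond_1, means_tested, household_head.
Round 2: r5 [household_head, citizen => application_complete]; r6 [means_tested, has_dependent, notify_finance => priority_flag]. New: application_complete, priority_flag.
Round 3: r11 [application_complete, eligible_tier1 => adult_resident]. New: adult_resident.
Round 4: r10 [adult_resident, priority_flag => tax_filed]. New: tax_filed.
Round 5: r4 [tax_filed, citizen => income_below_cap]. New: income_below_cap.
income_below_cap first appears in round 5.

5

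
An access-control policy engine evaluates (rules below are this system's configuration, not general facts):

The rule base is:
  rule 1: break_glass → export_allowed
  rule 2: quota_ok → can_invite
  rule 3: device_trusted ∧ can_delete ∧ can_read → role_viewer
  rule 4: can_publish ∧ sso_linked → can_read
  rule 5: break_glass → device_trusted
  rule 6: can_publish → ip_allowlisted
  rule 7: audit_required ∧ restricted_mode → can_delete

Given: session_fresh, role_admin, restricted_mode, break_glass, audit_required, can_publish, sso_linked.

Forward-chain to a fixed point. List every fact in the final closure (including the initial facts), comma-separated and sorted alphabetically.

audit_required, break_glass, can_delete, can_publish, can_read, device_trusted, export_allowed, ip_allowlisted, restricted_mode, role_admin, role_viewer, session_fresh, sso_linked

Round 1: rule 1 [break_glass → export_allowed]; rule 4 [can_publish ∧ sso_linked → can_read]; rule 5 [break_glass → device_trusted]; rule 6 [can_publish → ip_allowlisted]; rule 7 [audit_required ∧ restricted_mode → can_delete]. New: export_allowed, can_read, device_trusted, ip_allowlisted, can_delete.
Round 2: rule 3 [device_trusted ∧ can_delete ∧ can_read → role_viewer]. New: role_viewer.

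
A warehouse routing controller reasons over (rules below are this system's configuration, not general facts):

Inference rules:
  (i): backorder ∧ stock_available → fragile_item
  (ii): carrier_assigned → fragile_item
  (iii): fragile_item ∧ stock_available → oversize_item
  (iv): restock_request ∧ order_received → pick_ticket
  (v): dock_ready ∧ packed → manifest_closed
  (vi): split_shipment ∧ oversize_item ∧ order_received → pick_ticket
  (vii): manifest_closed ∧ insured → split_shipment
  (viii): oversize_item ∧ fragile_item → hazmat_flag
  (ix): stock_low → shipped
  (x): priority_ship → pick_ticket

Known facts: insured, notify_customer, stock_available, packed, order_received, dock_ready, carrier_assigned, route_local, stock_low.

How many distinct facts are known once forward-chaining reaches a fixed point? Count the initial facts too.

Round 1: (ii) [carrier_assigned → fragile_item]; (v) [dock_ready ∧ packed → manifest_closed]; (ix) [stock_low → shipped]. Adds fragile_item, manifest_closed, shipped.
Round 2: (iii) [fragile_item ∧ stock_available → oversize_item]; (vii) [manifest_closed ∧ insured → split_shipment]. Adds oversize_item, split_shipment.
Round 3: (vi) [split_shipment ∧ oversize_item ∧ order_received → pick_ticket]; (viii) [oversize_item ∧ fragile_item → hazmat_flag]. Adds pick_ticket, hazmat_flag.
Closure: {carrier_assigned, dock_ready, fragile_item, hazmat_flag, insured, manifest_closed, notify_customer, order_received, oversize_item, packed, pick_ticket, route_local, shipped, split_shipment, stock_available, stock_low} — 16 facts.

16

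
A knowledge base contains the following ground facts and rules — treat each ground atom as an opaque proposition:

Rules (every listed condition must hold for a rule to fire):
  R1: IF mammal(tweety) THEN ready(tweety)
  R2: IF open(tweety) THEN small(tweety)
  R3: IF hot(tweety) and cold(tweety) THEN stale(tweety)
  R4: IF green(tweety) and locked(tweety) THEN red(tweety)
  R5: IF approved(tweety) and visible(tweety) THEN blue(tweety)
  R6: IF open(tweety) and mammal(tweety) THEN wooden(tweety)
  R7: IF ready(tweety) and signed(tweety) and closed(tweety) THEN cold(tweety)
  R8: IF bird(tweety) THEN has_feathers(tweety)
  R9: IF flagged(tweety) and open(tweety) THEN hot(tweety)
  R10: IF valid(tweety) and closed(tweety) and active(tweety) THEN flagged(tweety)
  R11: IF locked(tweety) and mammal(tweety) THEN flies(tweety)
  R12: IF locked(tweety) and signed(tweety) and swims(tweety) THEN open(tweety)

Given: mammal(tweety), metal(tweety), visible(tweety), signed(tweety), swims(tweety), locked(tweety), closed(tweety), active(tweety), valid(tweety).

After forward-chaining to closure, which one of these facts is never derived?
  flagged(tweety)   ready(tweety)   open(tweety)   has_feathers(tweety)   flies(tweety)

has_feathers(tweety)

[1] R1 [IF mammal(tweety) THEN ready(tweety)]; R10 [IF valid(tweety) and closed(tweety) and active(tweety) THEN flagged(tweety)]; R11 [IF locked(tweety) and mammal(tweety) THEN flies(tweety)]; R12 [IF locked(tweety) and signed(tweety) and swims(tweety) THEN open(tweety)]. ⇒ new: ready(tweety), flagged(tweety), flies(tweety), open(tweety).
[2] R2 [IF open(tweety) THEN small(tweety)]; R6 [IF open(tweety) and mammal(tweety) THEN wooden(tweety)]; R7 [IF ready(tweety) and signed(tweety) and closed(tweety) THEN cold(tweety)]; R9 [IF flagged(tweety) and open(tweety) THEN hot(tweety)]. ⇒ new: small(tweety), wooden(tweety), cold(tweety), hot(tweety).
[3] R3 [IF hot(tweety) and cold(tweety) THEN stale(tweety)]. ⇒ new: stale(tweety).
Derived: flies(tweety) (round 1), open(tweety) (round 1), ready(tweety) (round 1), flagged(tweety) (round 1). has_feathers(tweety) never appears in any round.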